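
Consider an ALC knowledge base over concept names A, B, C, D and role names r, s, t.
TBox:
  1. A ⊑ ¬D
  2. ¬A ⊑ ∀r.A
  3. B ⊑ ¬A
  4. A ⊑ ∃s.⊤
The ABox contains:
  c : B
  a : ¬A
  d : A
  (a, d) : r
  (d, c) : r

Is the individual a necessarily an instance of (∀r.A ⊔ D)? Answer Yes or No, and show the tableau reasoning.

1. a : (∀r.A ⊔ D)?  L(a) = {¬A} ∪ {(∃r.¬A ⊓ ¬D)}
   clash {A, ¬A} at an ∃-successor — a ∈ (∀r.A ⊔ D)
2. Hence a : (∀r.A ⊔ D): entailed.

Yes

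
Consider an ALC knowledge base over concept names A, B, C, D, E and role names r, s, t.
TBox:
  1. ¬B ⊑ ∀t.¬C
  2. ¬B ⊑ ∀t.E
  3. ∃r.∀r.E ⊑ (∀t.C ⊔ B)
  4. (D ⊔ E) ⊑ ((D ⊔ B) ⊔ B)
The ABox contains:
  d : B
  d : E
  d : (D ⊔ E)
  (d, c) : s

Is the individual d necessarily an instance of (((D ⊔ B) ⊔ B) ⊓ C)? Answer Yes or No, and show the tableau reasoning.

No

1. d : (((D ⊔ B) ⊔ B) ⊓ C)?  L(d) = {B, E, (D ⊔ E)} ∪ {(((¬D ⊓ ¬B) ⊓ ¬B) ⊔ ¬C)}
   apply at d: (D ⊔ E)⊑((D ⊔ B) ⊔ B)
   open: L(d) ⊇ {B, E, ¬C, ∀r.∃r.¬E} — d ∉ (((D ⊔ B) ⊔ B) ⊓ C) possible
2. Hence d : (((D ⊔ B) ⊔ B) ⊓ C): not entailed.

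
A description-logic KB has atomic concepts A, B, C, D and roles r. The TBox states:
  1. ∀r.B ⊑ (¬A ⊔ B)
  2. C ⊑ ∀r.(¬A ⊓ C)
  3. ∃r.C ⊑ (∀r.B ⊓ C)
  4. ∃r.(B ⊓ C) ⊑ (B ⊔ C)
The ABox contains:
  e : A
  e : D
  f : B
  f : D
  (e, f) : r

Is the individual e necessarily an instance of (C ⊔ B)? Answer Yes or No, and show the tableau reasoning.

No

1. e : (C ⊔ B)?  L(e) = {A, D} ∪ {(¬C ⊓ ¬B)}
   open: L(e) ⊇ {A, D, ¬B, ¬C, ∀r.(¬B ⊔ ¬C), …} (+ ∃-successors) — e ∉ (C ⊔ B) possible
2. Hence e : (C ⊔ B): not entailed.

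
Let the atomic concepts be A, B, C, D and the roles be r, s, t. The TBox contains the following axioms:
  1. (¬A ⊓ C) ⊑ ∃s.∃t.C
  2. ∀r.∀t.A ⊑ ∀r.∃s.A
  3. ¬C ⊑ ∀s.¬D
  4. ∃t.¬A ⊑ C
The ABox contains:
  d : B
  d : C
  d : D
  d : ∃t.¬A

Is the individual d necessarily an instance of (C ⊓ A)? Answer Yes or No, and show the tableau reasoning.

No

1. d : (C ⊓ A)?  L(d) = {B, C, D, ∃t.¬A} ∪ {(¬C ⊔ ¬A)}
   open: L(d) ⊇ {B, C, D, ¬A, ∃r.∃t.¬A, …} (+ ∃-successors) — d ∉ (C ⊓ A) possible
2. Hence d : (C ⊓ A): not entailed.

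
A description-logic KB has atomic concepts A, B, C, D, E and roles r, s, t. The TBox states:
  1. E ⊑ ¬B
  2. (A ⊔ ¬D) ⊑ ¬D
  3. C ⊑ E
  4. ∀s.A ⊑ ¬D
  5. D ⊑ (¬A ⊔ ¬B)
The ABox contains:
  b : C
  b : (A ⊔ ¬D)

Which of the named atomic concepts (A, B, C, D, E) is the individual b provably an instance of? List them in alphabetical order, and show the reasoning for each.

1. b : A?  L(b) = {C, (A ⊔ ¬D)} ∪ {¬A}
   apply at b: (A ⊔ ¬D)⊑¬D; C⊑E
   open: L(b) ⊇ {C, E, ¬A, ¬B, ¬D} — b ∉ A possible
2. b : B?  L(b) = {C, (A ⊔ ¬D)} ∪ {¬B}
   apply at b: (A ⊔ ¬D)⊑¬D; C⊑E
   open: L(b) ⊇ {A, C, E, ¬B, ¬D} — b ∉ B possible
3. b : C?  L(b) = {C, (A ⊔ ¬D)} ∪ {¬C}
   clash {C, ¬C} at b — b ∈ C
4. b : D?  L(b) = {C, (A ⊔ ¬D)} ∪ {¬D}
   apply at b: C⊑E
   open: L(b) ⊇ {C, E, ¬B, ¬D} — b ∉ D possible
5. b : E?  L(b) = {C, (A ⊔ ¬D)} ∪ {¬E}
   clash {E, ¬E} at b — b ∈ E
6. Entailed for b: {C, E}

{C, E}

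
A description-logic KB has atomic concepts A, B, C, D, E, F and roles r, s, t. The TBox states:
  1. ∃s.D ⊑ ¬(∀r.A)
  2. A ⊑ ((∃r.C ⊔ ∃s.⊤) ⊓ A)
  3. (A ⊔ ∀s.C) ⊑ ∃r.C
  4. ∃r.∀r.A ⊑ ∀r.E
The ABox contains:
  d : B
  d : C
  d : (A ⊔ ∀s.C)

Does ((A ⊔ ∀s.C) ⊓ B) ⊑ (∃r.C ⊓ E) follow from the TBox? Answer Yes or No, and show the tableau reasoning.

1. ((A ⊔ ∀s.C) ⊓ B) ⊑ (∃r.C ⊓ E)  ⇔  (((A ⊔ ∀s.C) ⊓ B) ⊓ (∀r.¬C ⊔ ¬E)) unsat w.r.t. T
   apply at x₀: (A ⊔ ∀s.C)⊑∃r.C
   open: L(x₀) ⊇ {A, B, ¬E, ∀r.∃r.¬A, ∀s.¬D, …} (+ ∃-successors)
2. Hence ((A ⊔ ∀s.C) ⊓ B) ⊑ (∃r.C ⊓ E): not entailed.

No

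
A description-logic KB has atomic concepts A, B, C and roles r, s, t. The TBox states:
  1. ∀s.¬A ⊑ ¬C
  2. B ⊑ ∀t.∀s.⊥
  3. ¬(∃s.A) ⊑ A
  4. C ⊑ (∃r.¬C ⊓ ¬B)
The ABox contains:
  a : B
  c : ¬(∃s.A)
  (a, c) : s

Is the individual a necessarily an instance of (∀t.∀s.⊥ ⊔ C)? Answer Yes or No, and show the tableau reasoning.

Yes

1. a : (∀t.∀s.⊥ ⊔ C)?  L(a) = {B} ∪ {(∃t.∃s.⊤ ⊓ ¬C)}
   clash ⊥ at an ∃-successor — a ∈ (∀t.∀s.⊥ ⊔ C)
2. Hence a : (∀t.∀s.⊥ ⊔ C): entailed.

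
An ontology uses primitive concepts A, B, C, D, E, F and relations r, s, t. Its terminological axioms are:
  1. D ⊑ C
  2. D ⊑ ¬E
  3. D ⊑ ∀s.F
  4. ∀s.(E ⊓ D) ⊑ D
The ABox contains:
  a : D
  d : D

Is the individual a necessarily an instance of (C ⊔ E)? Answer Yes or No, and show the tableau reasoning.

Yes

1. a : (C ⊔ E)?  L(a) = {D} ∪ {(¬C ⊓ ¬E)}
   clash {C, ¬C} at a — a ∈ (C ⊔ E)
2. Hence a : (C ⊔ E): entailed.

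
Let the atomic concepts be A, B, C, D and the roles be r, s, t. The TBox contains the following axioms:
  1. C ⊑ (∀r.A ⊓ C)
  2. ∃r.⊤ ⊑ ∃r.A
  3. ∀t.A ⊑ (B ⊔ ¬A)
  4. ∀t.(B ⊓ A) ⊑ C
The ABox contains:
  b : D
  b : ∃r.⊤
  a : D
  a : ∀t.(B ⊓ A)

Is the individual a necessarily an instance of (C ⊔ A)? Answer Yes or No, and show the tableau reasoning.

Yes

1. a : (C ⊔ A)?  L(a) = {D, ∀t.(B ⊓ A)} ∪ {(¬C ⊓ ¬A)}
   clash {C, ¬C} at a — a ∈ (C ⊔ A)
2. Hence a : (C ⊔ A): entailed.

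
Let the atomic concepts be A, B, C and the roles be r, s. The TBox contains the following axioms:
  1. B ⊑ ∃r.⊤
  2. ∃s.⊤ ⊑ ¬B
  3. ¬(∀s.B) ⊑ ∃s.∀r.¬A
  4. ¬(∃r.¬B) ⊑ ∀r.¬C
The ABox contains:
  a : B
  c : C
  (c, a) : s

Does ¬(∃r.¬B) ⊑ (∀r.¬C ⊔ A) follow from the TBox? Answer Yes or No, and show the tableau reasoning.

1. ¬(∃r.¬B) ⊑ (∀r.¬C ⊔ A)  ⇔  (∀r.B ⊓ (∃r.C ⊓ ¬A)) unsat w.r.t. T
   all branches close; clash {C, ¬C} at an ∃-successor
2. Hence ¬(∃r.¬B) ⊑ (∀r.¬C ⊔ A): entailed.

Yes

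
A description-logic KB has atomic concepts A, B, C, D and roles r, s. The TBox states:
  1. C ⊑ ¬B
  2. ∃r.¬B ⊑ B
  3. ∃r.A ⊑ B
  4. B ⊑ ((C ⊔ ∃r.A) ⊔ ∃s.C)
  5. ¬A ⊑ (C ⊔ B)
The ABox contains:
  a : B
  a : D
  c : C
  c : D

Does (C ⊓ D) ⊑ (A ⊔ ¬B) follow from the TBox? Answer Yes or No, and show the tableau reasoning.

Yes

1. (C ⊓ D) ⊑ (A ⊔ ¬B)  ⇔  ((C ⊓ D) ⊓ (¬A ⊓ B)) unsat w.r.t. T
   all branches close; clash {B, ¬B} at x₀
2. Hence (C ⊓ D) ⊑ (A ⊔ ¬B): entailed.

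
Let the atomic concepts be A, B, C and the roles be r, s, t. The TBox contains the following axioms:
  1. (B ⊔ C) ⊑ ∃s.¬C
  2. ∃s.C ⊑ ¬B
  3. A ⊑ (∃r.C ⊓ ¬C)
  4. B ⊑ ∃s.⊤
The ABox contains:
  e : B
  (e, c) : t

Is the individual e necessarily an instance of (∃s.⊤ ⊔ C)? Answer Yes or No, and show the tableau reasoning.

1. e : (∃s.⊤ ⊔ C)?  L(e) = {B} ∪ {(∀s.⊥ ⊓ ¬C)}
   clash {B, ¬B} at e — e ∈ (∃s.⊤ ⊔ C)
2. Hence e : (∃s.⊤ ⊔ C): entailed.

Yes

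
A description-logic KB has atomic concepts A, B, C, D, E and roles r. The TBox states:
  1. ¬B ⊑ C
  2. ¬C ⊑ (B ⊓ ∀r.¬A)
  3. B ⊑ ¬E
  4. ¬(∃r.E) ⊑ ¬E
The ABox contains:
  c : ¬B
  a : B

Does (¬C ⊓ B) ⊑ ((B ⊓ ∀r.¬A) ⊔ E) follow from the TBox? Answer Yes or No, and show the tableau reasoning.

Yes

1. (¬C ⊓ B) ⊑ ((B ⊓ ∀r.¬A) ⊔ E)  ⇔  ((¬C ⊓ B) ⊓ ((¬B ⊔ ∃r.A) ⊓ ¬E)) unsat w.r.t. T
   all branches close; clash {A, ¬A} at an ∃-successor
2. Hence (¬C ⊓ B) ⊑ ((B ⊓ ∀r.¬A) ⊔ E): entailed.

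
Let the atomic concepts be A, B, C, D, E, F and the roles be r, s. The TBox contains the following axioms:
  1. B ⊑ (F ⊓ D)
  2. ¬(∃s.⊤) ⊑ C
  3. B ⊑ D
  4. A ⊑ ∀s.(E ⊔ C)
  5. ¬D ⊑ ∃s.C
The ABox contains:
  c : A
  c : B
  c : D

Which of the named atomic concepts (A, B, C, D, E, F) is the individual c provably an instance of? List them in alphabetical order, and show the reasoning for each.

1. c : A?  L(c) = {A, B, D} ∪ {¬A}
   clash {A, ¬A} at c — c ∈ A
2. c : B?  L(c) = {A, B, D} ∪ {¬B}
   clash {B, ¬B} at c — c ∈ B
3. c : C?  L(c) = {A, B, D} ∪ {¬C}
   apply at c: B⊑(F ⊓ D); A⊑∀s.(E ⊔ C)
   open: L(c) ⊇ {A, B, D, F, ¬C, …} (+ ∃-successors) — c ∉ C possible
4. c : D?  L(c) = {A, B, D} ∪ {¬D}
   clash {D, ¬D} at c — c ∈ D
5. c : E?  L(c) = {A, B, D} ∪ {¬E}
   apply at c: B⊑(F ⊓ D); A⊑∀s.(E ⊔ C)
   open: L(c) ⊇ {A, B, D, F, ¬E, …} (+ ∃-successors) — c ∉ E possible
6. c : F?  L(c) = {A, B, D} ∪ {¬F}
   clash {F, ¬F} at c — c ∈ F
7. Entailed for c: {A, B, D, F}

{A, B, D, F}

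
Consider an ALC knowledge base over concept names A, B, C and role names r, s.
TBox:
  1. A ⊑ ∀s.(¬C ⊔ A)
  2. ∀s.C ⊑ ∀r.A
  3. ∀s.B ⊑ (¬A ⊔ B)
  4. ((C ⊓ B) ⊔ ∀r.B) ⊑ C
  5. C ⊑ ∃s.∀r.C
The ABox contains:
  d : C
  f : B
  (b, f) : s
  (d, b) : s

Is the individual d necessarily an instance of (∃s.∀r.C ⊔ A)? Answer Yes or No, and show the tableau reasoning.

1. d : (∃s.∀r.C ⊔ A)?  L(d) = {C} ∪ {(∀s.∃r.¬C ⊓ ¬A)}
   clash {C, ¬C} at an ∃-successor — d ∈ (∃s.∀r.C ⊔ A)
2. Hence d : (∃s.∀r.C ⊔ A): entailed.

Yes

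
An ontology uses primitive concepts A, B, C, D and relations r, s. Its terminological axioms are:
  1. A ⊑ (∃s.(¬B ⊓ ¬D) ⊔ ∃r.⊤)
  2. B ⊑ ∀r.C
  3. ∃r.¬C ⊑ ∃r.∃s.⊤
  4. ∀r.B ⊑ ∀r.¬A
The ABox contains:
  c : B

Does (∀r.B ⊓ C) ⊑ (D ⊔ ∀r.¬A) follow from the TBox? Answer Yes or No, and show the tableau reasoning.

1. (∀r.B ⊓ C) ⊑ (D ⊔ ∀r.¬A)  ⇔  ((∀r.B ⊓ C) ⊓ (¬D ⊓ ∃r.A)) unsat w.r.t. T
   all branches close; clash {A, ¬A} at an ∃-successor
2. Hence (∀r.B ⊓ C) ⊑ (D ⊔ ∀r.¬A): entailed.

Yes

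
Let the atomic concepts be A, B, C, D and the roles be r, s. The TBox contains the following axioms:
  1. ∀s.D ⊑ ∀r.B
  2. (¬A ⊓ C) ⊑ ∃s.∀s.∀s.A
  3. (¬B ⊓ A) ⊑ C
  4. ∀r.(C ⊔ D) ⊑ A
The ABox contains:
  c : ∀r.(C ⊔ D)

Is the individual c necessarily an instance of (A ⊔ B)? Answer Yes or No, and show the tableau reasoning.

1. c : (A ⊔ B)?  L(c) = {∀r.(C ⊔ D)} ∪ {(¬A ⊓ ¬B)}
   clash {A, ¬A} at c — c ∈ (A ⊔ B)
2. Hence c : (A ⊔ B): entailed.

Yes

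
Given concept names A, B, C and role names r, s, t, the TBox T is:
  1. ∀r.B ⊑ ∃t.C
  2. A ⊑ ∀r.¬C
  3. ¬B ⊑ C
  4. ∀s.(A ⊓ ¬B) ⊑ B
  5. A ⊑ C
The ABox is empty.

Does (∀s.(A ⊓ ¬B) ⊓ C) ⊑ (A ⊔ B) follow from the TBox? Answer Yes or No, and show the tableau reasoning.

1. (∀s.(A ⊓ ¬B) ⊓ C) ⊑ (A ⊔ B)  ⇔  ((∀s.(A ⊓ ¬B) ⊓ C) ⊓ (¬A ⊓ ¬B)) unsat w.r.t. T
   all branches close; clash {B, ¬B} at x₀
2. Hence (∀s.(A ⊓ ¬B) ⊓ C) ⊑ (A ⊔ B): entailed.

Yes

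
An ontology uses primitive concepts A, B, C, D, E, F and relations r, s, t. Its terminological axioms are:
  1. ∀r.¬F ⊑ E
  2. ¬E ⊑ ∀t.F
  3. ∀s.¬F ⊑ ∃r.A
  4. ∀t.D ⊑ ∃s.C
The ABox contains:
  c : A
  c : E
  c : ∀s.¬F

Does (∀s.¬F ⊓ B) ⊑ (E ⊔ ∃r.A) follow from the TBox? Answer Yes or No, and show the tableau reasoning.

1. (∀s.¬F ⊓ B) ⊑ (E ⊔ ∃r.A)  ⇔  ((∀s.¬F ⊓ B) ⊓ (¬E ⊓ ∀r.¬A)) unsat w.r.t. T
   all branches close; clash {E, ¬E} at x₀
2. Hence (∀s.¬F ⊓ B) ⊑ (E ⊔ ∃r.A): entailed.

Yes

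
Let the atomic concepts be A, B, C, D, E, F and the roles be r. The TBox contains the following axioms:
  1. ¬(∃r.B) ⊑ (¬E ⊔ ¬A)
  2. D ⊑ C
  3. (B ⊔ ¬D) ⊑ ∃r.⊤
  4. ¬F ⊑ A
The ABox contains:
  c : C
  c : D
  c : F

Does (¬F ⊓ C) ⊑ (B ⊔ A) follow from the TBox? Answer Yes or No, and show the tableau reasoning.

Yes

1. (¬F ⊓ C) ⊑ (B ⊔ A)  ⇔  ((¬F ⊓ C) ⊓ (¬B ⊓ ¬A)) unsat w.r.t. T
   all branches close; clash {A, ¬A} at x₀
2. Hence (¬F ⊓ C) ⊑ (B ⊔ A): entailed.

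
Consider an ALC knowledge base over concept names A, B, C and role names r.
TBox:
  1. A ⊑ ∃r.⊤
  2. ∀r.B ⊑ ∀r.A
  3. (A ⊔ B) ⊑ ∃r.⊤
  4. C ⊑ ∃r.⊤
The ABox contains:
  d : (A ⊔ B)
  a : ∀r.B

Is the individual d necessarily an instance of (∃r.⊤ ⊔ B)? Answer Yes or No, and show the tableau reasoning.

1. d : (∃r.⊤ ⊔ B)?  L(d) = {(A ⊔ B)} ∪ {(∀r.⊥ ⊓ ¬B)}
   clash {B, ¬B} at d — d ∈ (∃r.⊤ ⊔ B)
2. Hence d : (∃r.⊤ ⊔ B): entailed.

Yes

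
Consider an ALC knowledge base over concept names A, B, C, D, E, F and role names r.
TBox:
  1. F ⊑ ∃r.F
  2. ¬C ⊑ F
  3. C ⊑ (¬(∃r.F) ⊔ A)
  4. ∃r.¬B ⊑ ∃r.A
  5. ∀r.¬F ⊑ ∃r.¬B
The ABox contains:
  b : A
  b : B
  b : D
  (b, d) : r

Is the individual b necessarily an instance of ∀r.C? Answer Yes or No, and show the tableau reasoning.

No

1. b : ∀r.C?  L(b) = {A, B, D} ∪ {∃r.¬C}
   open: L(b) ⊇ {A, B, C, D, ¬F, …} (+ ∃-successors) — b ∉ ∀r.C possible
2. Hence b : ∀r.C: not entailed.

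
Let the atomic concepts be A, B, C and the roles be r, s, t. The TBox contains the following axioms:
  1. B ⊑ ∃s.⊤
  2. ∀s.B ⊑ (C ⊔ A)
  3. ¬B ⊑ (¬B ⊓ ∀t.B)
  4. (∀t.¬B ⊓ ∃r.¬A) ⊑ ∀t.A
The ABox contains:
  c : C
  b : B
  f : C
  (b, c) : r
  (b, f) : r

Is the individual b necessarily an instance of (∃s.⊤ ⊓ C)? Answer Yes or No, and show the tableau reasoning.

No

1. b : (∃s.⊤ ⊓ C)?  L(b) = {B} ∪ {(∀s.⊥ ⊔ ¬C)}
   apply at b: B⊑∃s.⊤
   open: L(b) ⊇ {B, ¬C, ∃s.¬B, ∃s.⊤, ∃t.B} (+ ∃-successors) — b ∉ (∃s.⊤ ⊓ C) possible
2. Hence b : (∃s.⊤ ⊓ C): not entailed.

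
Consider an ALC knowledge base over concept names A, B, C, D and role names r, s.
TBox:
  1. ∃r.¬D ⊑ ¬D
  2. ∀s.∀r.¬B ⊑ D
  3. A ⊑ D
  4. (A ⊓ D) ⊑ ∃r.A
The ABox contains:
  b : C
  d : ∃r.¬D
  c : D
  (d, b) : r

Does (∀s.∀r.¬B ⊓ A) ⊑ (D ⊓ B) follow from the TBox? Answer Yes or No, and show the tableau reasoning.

No

1. (∀s.∀r.¬B ⊓ A) ⊑ (D ⊓ B)  ⇔  ((∀s.∀r.¬B ⊓ A) ⊓ (¬D ⊔ ¬B)) unsat w.r.t. T
   apply at x₀: ∀s.∀r.¬B⊑D; A⊑D
   open: L(x₀) ⊇ {A, D, ¬B, ∀r.D, ∀s.∀r.¬B, …} (+ ∃-successors)
2. Hence (∀s.∀r.¬B ⊓ A) ⊑ (D ⊓ B): not entailed.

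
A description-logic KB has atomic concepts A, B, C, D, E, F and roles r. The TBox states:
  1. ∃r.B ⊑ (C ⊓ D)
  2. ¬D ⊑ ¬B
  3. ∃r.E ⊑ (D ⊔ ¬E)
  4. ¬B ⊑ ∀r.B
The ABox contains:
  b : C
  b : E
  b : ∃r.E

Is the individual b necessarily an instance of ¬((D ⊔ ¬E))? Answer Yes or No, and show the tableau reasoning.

No

1. b : ¬((D ⊔ ¬E))?  L(b) = {C, E, ∃r.E} ∪ {(D ⊔ ¬E)}
   open: L(b) ⊇ {B, C, D, E, ∀r.¬B, …} (+ ∃-successors) — b ∉ ¬((D ⊔ ¬E)) possible
2. Hence b : ¬((D ⊔ ¬E)): not entailed.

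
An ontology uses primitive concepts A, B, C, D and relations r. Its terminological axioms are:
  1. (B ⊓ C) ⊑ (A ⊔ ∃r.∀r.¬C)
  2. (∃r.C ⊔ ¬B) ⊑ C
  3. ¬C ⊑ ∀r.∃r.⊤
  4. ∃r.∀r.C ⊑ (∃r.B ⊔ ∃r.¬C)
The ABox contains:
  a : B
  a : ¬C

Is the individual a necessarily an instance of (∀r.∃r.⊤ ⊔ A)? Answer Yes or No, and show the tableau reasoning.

1. a : (∀r.∃r.⊤ ⊔ A)?  L(a) = {B, ¬C} ∪ {(∃r.∀r.⊥ ⊓ ¬A)}
   clash {C, ¬C} at a — a ∈ (∀r.∃r.⊤ ⊔ A)
2. Hence a : (∀r.∃r.⊤ ⊔ A): entailed.

Yes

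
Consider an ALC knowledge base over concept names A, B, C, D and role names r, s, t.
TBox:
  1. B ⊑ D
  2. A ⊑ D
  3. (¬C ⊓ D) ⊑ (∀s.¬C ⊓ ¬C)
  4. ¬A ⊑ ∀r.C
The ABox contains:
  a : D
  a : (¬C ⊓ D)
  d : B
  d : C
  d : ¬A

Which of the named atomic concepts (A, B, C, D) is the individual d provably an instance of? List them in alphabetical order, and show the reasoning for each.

1. d : A?  L(d) = {B, C, ¬A} ∪ {¬A}
   apply at d: B⊑D; ¬A⊑∀r.C
   open: L(d) ⊇ {B, C, D, ¬A, ∀r.C} — d ∉ A possible
2. d : B?  L(d) = {B, C, ¬A} ∪ {¬B}
   clash {B, ¬B} at d — d ∈ B
3. d : C?  L(d) = {B, C, ¬A} ∪ {¬C}
   clash {C, ¬C} at d — d ∈ C
4. d : D?  L(d) = {B, C, ¬A} ∪ {¬D}
   clash {D, ¬D} at d — d ∈ D
5. Entailed for d: {B, C, D}

{B, C, D}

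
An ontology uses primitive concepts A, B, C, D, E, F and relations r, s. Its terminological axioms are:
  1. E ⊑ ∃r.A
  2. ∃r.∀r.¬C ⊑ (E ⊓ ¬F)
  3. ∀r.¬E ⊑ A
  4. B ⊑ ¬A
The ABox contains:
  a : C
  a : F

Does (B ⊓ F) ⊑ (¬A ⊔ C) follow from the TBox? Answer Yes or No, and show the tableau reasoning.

1. (B ⊓ F) ⊑ (¬A ⊔ C)  ⇔  ((B ⊓ F) ⊓ (A ⊓ ¬C)) unsat w.r.t. T
   all branches close; clash {A, ¬A} at x₀
2. Hence (B ⊓ F) ⊑ (¬A ⊔ C): entailed.

Yes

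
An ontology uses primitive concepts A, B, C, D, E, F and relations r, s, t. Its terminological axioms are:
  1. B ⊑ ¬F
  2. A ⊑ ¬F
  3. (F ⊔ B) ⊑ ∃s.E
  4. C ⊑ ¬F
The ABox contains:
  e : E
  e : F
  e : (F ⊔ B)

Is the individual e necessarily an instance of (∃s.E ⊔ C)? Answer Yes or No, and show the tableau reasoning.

Yes

1. e : (∃s.E ⊔ C)?  L(e) = {E, F, (F ⊔ B)} ∪ {(∀s.¬E ⊓ ¬C)}
   clash {F, ¬F} at e — e ∈ (∃s.E ⊔ C)
2. Hence e : (∃s.E ⊔ C): entailed.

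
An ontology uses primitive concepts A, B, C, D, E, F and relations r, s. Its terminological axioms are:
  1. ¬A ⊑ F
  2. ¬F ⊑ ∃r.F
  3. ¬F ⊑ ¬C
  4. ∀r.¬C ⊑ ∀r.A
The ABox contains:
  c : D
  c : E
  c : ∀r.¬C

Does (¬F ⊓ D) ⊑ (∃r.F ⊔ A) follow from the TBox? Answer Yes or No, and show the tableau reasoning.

Yes

1. (¬F ⊓ D) ⊑ (∃r.F ⊔ A)  ⇔  ((¬F ⊓ D) ⊓ (∀r.¬F ⊓ ¬A)) unsat w.r.t. T
   all branches close; clash {F, ¬F} at x₀
2. Hence (¬F ⊓ D) ⊑ (∃r.F ⊔ A): entailed.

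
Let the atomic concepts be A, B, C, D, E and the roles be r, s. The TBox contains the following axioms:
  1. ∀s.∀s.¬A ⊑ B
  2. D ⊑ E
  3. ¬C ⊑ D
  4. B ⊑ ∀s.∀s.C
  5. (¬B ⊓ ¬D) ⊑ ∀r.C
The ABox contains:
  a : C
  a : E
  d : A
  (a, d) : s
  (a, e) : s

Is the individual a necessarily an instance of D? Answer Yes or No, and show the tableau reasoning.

1. a : D?  L(a) = {C, E} ∪ {¬D}
   open: L(a) ⊇ {B, C, E, ¬D, ∀s.∀s.C} — a ∉ D possible
2. Hence a : D: not entailed.

No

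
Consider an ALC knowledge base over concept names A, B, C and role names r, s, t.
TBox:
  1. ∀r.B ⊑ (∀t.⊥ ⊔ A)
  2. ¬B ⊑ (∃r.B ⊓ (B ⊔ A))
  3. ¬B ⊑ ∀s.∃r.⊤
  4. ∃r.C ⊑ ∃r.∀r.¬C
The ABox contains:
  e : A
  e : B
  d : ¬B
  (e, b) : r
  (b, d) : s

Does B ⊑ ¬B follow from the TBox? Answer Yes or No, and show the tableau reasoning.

No

1. B ⊑ ¬B  ⇔  (B ⊓ B) unsat w.r.t. T
   open: L(x₀) ⊇ {B, ∀r.¬C, ∃r.¬B} (+ ∃-successors)
2. Hence B ⊑ ¬B: not entailed.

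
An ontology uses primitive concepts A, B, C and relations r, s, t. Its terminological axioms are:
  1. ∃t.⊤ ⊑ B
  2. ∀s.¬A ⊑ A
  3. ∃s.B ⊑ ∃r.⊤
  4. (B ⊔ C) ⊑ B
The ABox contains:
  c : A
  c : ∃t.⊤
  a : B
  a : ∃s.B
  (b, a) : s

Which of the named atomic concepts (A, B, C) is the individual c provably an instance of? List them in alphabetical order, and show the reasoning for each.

1. c : A?  L(c) = {A, ∃t.⊤} ∪ {¬A}
   clash {A, ¬A} at c — c ∈ A
2. c : B?  L(c) = {A, ∃t.⊤} ∪ {¬B}
   clash {B, ¬B} at c — c ∈ B
3. c : C?  L(c) = {A, ∃t.⊤} ∪ {¬C}
   apply at c: ∃t.⊤⊑B
   open: L(c) ⊇ {A, B, ¬C, ∀s.¬B, ∃t.⊤} (+ ∃-successors) — c ∉ C possible
4. Entailed for c: {A, B}

{A, B}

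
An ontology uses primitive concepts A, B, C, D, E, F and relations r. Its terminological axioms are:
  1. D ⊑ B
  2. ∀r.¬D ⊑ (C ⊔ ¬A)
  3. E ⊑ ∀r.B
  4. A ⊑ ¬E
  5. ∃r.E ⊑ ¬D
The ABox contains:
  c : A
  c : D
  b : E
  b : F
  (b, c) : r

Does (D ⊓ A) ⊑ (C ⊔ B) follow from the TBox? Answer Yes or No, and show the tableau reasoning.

1. (D ⊓ A) ⊑ (C ⊔ B)  ⇔  ((D ⊓ A) ⊓ (¬C ⊓ ¬B)) unsat w.r.t. T
   all branches close; clash {B, ¬B} at x₀
2. Hence (D ⊓ A) ⊑ (C ⊔ B): entailed.

Yes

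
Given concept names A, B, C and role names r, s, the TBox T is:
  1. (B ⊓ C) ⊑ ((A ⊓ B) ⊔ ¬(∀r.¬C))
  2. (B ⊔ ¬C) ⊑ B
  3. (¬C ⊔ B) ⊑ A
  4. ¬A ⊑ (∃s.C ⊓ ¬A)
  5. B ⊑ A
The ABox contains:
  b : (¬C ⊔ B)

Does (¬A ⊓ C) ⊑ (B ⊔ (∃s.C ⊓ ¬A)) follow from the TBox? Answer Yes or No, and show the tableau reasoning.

1. (¬A ⊓ C) ⊑ (B ⊔ (∃s.C ⊓ ¬A))  ⇔  ((¬A ⊓ C) ⊓ (¬B ⊓ (∀s.¬C ⊔ A))) unsat w.r.t. T
   all branches close; clash {A, ¬A} at x₀
2. Hence (¬A ⊓ C) ⊑ (B ⊔ (∃s.C ⊓ ¬A)): entailed.

Yes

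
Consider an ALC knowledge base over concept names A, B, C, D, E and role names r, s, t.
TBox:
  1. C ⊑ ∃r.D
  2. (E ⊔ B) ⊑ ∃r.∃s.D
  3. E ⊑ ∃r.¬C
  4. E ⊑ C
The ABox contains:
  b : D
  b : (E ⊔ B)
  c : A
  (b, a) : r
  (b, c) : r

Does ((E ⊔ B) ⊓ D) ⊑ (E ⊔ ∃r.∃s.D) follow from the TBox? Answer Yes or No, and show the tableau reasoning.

Yes

1. ((E ⊔ B) ⊓ D) ⊑ (E ⊔ ∃r.∃s.D)  ⇔  (((E ⊔ B) ⊓ D) ⊓ (¬E ⊓ ∀r.∀s.¬D)) unsat w.r.t. T
   all branches close; clash {D, ¬D} at an ∃-successor
2. Hence ((E ⊔ B) ⊓ D) ⊑ (E ⊔ ∃r.∃s.D): entailed.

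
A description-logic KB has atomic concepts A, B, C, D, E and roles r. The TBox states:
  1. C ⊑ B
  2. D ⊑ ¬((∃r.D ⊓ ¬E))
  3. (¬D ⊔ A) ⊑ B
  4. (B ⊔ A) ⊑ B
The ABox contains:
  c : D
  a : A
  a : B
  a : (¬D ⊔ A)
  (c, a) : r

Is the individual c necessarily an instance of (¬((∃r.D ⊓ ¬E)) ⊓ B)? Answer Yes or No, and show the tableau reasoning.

1. c : (¬((∃r.D ⊓ ¬E)) ⊓ B)?  L(c) = {D} ∪ {((∃r.D ⊓ ¬E) ⊔ ¬B)}
   apply at c: D⊑¬((∃r.D ⊓ ¬E))
   open: L(c) ⊇ {D, ¬A, ¬B, ¬C, ∀r.¬D} — c ∉ (¬((∃r.D ⊓ ¬E)) ⊓ B) possible
2. Hence c : (¬((∃r.D ⊓ ¬E)) ⊓ B): not entailed.

No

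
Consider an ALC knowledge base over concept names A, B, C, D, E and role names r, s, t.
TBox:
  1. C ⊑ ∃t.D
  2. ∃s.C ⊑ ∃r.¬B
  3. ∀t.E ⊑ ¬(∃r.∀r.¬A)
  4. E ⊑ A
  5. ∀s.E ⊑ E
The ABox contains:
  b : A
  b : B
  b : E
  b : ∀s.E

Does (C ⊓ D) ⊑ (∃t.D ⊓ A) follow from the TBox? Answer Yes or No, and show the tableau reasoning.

1. (C ⊓ D) ⊑ (∃t.D ⊓ A)  ⇔  ((C ⊓ D) ⊓ (∀t.¬D ⊔ ¬A)) unsat w.r.t. T
   apply at x₀: C⊑∃t.D
   open: L(x₀) ⊇ {C, D, ¬A, ¬E, ∀s.¬C, …} (+ ∃-successors)
2. Hence (C ⊓ D) ⊑ (∃t.D ⊓ A): not entailed.

No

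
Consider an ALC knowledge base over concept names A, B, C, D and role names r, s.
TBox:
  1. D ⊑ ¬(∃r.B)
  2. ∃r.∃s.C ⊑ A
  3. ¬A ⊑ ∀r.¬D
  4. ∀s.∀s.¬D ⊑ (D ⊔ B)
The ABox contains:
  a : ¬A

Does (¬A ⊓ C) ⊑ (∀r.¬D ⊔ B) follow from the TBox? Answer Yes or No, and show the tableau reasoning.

Yes

1. (¬A ⊓ C) ⊑ (∀r.¬D ⊔ B)  ⇔  ((¬A ⊓ C) ⊓ (∃r.D ⊓ ¬B)) unsat w.r.t. T
   all branches close; clash {B, ¬B} at x₀
2. Hence (¬A ⊓ C) ⊑ (∀r.¬D ⊔ B): entailed.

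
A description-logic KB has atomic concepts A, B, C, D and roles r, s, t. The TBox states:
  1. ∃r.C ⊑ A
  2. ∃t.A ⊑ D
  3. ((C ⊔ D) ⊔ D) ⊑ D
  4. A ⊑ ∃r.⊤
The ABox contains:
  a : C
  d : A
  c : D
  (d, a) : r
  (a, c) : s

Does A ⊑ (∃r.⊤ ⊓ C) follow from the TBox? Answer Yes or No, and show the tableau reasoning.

1. A ⊑ (∃r.⊤ ⊓ C)  ⇔  (A ⊓ (∀r.⊥ ⊔ ¬C)) unsat w.r.t. T
   apply at x₀: A⊑∃r.⊤
   open: L(x₀) ⊇ {A, ¬C, ¬D, ∀t.¬A, ∃r.⊤} (+ ∃-successors)
2. Hence A ⊑ (∃r.⊤ ⊓ C): not entailed.

No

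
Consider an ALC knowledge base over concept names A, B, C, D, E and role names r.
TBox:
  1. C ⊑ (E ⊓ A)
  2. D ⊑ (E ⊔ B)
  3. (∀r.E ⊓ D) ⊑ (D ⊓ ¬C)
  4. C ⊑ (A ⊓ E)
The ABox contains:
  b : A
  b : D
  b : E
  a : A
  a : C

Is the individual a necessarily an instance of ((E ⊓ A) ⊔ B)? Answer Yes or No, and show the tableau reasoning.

1. a : ((E ⊓ A) ⊔ B)?  L(a) = {A, C} ∪ {((¬E ⊔ ¬A) ⊓ ¬B)}
   clash {A, ¬A} at a — a ∈ ((E ⊓ A) ⊔ B)
2. Hence a : ((E ⊓ A) ⊔ B): entailed.

Yes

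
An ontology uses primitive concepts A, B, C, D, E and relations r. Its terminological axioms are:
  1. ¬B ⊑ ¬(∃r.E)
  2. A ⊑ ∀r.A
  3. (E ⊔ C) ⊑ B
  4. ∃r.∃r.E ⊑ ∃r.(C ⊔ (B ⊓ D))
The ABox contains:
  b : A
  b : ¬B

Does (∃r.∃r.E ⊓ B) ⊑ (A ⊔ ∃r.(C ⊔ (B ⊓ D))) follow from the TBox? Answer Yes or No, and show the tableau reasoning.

Yes

1. (∃r.∃r.E ⊓ B) ⊑ (A ⊔ ∃r.(C ⊔ (B ⊓ D)))  ⇔  ((∃r.∃r.E ⊓ B) ⊓ (¬A ⊓ ∀r.(¬C ⊓ (¬B ⊔ ¬D)))) unsat w.r.t. T
   all branches close; clash {D, ¬D} at an ∃-successor
2. Hence (∃r.∃r.E ⊓ B) ⊑ (A ⊔ ∃r.(C ⊔ (B ⊓ D))): entailed.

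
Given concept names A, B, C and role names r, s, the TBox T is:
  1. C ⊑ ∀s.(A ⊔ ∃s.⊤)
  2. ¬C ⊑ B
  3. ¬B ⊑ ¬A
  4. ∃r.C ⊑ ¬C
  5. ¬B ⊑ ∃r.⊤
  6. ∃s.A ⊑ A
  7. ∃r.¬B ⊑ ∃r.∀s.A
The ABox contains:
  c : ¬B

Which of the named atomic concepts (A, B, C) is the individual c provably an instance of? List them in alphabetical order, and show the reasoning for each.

1. c : A?  L(c) = {¬B} ∪ {¬A}
   apply at c: ¬B⊑∃r.⊤
   open: L(c) ⊇ {C, ¬A, ¬B, ∀r.B, ∀r.¬C, …} (+ ∃-successors) — c ∉ A possible
2. c : B?  L(c) = {¬B} ∪ {¬B}
   apply at c: ¬B⊑¬A; ¬B⊑∃r.⊤
   open: L(c) ⊇ {C, ¬A, ¬B, ∀r.B, ∀r.¬C, …} (+ ∃-successors) — c ∉ B possible
3. c : C?  L(c) = {¬B} ∪ {¬C}
   clash {B, ¬B} at c — c ∈ C
4. Entailed for c: {C}

{C}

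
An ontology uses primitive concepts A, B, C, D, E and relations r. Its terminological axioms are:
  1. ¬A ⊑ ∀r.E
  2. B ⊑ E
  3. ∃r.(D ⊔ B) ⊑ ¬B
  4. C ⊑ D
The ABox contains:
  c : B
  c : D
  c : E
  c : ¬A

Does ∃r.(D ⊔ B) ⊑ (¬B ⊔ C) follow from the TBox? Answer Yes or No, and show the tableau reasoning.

1. ∃r.(D ⊔ B) ⊑ (¬B ⊔ C)  ⇔  (∃r.(D ⊔ B) ⊓ (B ⊓ ¬C)) unsat w.r.t. T
   all branches close; clash {B, ¬B} at x₀
2. Hence ∃r.(D ⊔ B) ⊑ (¬B ⊔ C): entailed.

Yes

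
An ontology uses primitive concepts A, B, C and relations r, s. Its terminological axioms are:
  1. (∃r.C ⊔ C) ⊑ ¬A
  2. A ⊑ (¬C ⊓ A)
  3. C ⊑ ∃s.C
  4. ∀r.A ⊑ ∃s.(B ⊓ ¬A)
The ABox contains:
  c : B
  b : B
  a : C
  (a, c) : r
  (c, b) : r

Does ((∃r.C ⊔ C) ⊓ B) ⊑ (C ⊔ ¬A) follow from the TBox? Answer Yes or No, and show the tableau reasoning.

1. ((∃r.C ⊔ C) ⊓ B) ⊑ (C ⊔ ¬A)  ⇔  (((∃r.C ⊔ C) ⊓ B) ⊓ (¬C ⊓ A)) unsat w.r.t. T
   all branches close; clash {C, ¬C} at x₀
2. Hence ((∃r.C ⊔ C) ⊓ B) ⊑ (C ⊔ ¬A): entailed.

Yes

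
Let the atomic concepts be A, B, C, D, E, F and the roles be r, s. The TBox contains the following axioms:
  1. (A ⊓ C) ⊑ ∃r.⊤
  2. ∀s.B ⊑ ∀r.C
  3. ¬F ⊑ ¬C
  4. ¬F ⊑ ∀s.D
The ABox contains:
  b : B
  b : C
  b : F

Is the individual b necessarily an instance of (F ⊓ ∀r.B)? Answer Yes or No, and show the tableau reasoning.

No

1. b : (F ⊓ ∀r.B)?  L(b) = {B, C, F} ∪ {(¬F ⊔ ∃r.¬B)}
   open: L(b) ⊇ {B, C, F, ¬A, ∃r.¬B, …} (+ ∃-successors) — b ∉ (F ⊓ ∀r.B) possible
2. Hence b : (F ⊓ ∀r.B): not entailed.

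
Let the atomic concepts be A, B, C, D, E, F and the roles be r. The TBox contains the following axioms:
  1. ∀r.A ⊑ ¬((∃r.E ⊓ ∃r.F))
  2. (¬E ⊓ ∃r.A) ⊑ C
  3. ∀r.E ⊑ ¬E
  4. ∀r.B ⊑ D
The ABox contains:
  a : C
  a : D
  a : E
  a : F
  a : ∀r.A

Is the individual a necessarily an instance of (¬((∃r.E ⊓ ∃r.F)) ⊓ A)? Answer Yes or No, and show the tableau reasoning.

1. a : (¬((∃r.E ⊓ ∃r.F)) ⊓ A)?  L(a) = {C, D, E, F, ∀r.A} ∪ {((∃r.E ⊓ ∃r.F) ⊔ ¬A)}
   apply at a: ∀r.A⊑¬((∃r.E ⊓ ∃r.F))
   open: L(a) ⊇ {C, D, E, F, ¬A, …} (+ ∃-successors) — a ∉ (¬((∃r.E ⊓ ∃r.F)) ⊓ A) possible
2. Hence a : (¬((∃r.E ⊓ ∃r.F)) ⊓ A): not entailed.

No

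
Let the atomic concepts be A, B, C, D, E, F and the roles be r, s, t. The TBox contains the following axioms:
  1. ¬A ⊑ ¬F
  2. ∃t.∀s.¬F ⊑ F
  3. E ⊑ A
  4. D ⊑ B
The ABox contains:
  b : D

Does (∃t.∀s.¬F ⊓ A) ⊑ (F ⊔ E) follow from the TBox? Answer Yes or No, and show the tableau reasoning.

1. (∃t.∀s.¬F ⊓ A) ⊑ (F ⊔ E)  ⇔  ((∃t.∀s.¬F ⊓ A) ⊓ (¬F ⊓ ¬E)) unsat w.r.t. T
   all branches close; clash {F, ¬F} at x₀
2. Hence (∃t.∀s.¬F ⊓ A) ⊑ (F ⊔ E): entailed.

Yes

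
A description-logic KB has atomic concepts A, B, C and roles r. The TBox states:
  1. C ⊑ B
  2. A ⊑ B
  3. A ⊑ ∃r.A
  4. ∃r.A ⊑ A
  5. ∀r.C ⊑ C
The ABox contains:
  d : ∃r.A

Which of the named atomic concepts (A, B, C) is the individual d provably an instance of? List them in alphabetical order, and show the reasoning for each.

{A, B}

1. d : A?  L(d) = {∃r.A} ∪ {¬A}
   clash {A, ¬A} at d — d ∈ A
2. d : B?  L(d) = {∃r.A} ∪ {¬B}
   clash {B, ¬B} at d — d ∈ B
3. d : C?  L(d) = {∃r.A} ∪ {¬C}
   apply at d: ∃r.A⊑A
   open: L(d) ⊇ {A, B, ¬C, ∃r.A, ∃r.¬C} (+ ∃-successors) — d ∉ C possible
4. Entailed for d: {A, B}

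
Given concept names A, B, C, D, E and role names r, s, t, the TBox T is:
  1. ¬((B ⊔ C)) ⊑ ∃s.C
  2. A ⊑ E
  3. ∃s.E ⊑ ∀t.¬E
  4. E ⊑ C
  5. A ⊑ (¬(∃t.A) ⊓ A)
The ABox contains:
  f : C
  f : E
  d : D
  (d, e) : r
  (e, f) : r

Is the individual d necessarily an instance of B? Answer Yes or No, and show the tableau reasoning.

1. d : B?  L(d) = {D} ∪ {¬B}
   open: L(d) ⊇ {C, D, ¬A, ¬B, ∀s.¬E} — d ∉ B possible
2. Hence d : B: not entailed.

No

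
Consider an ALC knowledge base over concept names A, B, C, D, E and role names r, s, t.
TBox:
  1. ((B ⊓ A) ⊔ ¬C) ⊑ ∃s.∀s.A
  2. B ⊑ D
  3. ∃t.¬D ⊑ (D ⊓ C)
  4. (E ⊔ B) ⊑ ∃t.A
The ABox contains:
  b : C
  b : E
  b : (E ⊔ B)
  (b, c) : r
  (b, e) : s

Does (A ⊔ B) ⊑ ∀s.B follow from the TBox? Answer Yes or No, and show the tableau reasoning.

No

1. (A ⊔ B) ⊑ ∀s.B  ⇔  ((A ⊔ B) ⊓ ∃s.¬B) unsat w.r.t. T
   open: L(x₀) ⊇ {A, C, ¬B, ¬E, ∀t.D, …} (+ ∃-successors)
2. Hence (A ⊔ B) ⊑ ∀s.B: not entailed.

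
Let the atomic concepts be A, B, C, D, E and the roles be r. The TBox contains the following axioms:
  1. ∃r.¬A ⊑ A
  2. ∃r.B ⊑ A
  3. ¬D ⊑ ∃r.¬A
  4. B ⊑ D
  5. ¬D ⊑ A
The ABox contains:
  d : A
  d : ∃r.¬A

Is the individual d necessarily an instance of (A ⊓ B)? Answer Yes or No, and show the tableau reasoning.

1. d : (A ⊓ B)?  L(d) = {A, ∃r.¬A} ∪ {(¬A ⊔ ¬B)}
   open: L(d) ⊇ {A, ¬B, ∃r.¬A} (+ ∃-successors) — d ∉ (A ⊓ B) possible
2. Hence d : (A ⊓ B): not entailed.

No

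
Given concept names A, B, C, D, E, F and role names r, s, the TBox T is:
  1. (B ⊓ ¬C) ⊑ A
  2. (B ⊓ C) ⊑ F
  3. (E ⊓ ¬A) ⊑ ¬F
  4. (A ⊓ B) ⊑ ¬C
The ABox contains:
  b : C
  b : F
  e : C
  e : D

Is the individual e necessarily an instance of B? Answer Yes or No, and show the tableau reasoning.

1. e : B?  L(e) = {C, D} ∪ {¬B}
   open: L(e) ⊇ {C, D, ¬B, ¬E} — e ∉ B possible
2. Hence e : B: not entailed.

No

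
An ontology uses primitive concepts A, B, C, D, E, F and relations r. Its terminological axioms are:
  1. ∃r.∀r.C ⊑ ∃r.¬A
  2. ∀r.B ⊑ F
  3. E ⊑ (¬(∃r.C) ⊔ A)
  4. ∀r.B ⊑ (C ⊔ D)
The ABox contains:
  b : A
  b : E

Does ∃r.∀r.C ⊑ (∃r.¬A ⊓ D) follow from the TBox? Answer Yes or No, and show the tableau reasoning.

No

1. ∃r.∀r.C ⊑ (∃r.¬A ⊓ D)  ⇔  (∃r.∀r.C ⊓ (∀r.A ⊔ ¬D)) unsat w.r.t. T
   apply at x₀: ∃r.∀r.C⊑∃r.¬A
   open: L(x₀) ⊇ {¬D, ¬E, ∃r.¬A, ∃r.¬B, ∃r.∀r.C} (+ ∃-successors)
2. Hence ∃r.∀r.C ⊑ (∃r.¬A ⊓ D): not entailed.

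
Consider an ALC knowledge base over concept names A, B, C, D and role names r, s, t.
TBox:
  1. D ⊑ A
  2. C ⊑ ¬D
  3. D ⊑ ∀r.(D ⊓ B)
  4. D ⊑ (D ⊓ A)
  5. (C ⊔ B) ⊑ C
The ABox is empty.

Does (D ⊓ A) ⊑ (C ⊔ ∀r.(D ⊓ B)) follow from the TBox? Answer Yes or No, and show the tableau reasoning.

Yes

1. (D ⊓ A) ⊑ (C ⊔ ∀r.(D ⊓ B))  ⇔  ((D ⊓ A) ⊓ (¬C ⊓ ∃r.(¬D ⊔ ¬B))) unsat w.r.t. T
   all branches close; clash {C, ¬C} at x₀
2. Hence (D ⊓ A) ⊑ (C ⊔ ∀r.(D ⊓ B)): entailed.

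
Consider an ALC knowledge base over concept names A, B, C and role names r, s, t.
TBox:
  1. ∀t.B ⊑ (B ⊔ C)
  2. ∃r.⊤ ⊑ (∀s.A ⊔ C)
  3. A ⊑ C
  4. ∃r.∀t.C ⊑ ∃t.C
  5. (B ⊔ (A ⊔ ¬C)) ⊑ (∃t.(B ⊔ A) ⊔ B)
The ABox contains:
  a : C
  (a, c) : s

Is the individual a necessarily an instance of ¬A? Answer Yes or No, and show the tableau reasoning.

No

1. a : ¬A?  L(a) = {C} ∪ {A}
   open: L(a) ⊇ {A, C, ∀r.∃t.¬C, ∀r.⊥, ∃t.(B ⊔ A), …} (+ ∃-successors) — a ∉ ¬A possible
2. Hence a : ¬A: not entailed.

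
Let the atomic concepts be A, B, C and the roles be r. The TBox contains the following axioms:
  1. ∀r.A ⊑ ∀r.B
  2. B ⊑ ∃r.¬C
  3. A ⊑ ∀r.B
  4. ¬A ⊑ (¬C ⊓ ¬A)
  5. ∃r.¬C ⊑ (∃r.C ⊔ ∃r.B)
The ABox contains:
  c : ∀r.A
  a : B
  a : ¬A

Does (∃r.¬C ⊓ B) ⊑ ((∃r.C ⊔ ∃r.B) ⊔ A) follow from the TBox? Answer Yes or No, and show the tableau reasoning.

1. (∃r.¬C ⊓ B) ⊑ ((∃r.C ⊔ ∃r.B) ⊔ A)  ⇔  ((∃r.¬C ⊓ B) ⊓ ((∀r.¬C ⊓ ∀r.¬B) ⊓ ¬A)) unsat w.r.t. T
   all branches close; clash {B, ¬B} at an ∃-successor
2. Hence (∃r.¬C ⊓ B) ⊑ ((∃r.C ⊔ ∃r.B) ⊔ A): entailed.

Yes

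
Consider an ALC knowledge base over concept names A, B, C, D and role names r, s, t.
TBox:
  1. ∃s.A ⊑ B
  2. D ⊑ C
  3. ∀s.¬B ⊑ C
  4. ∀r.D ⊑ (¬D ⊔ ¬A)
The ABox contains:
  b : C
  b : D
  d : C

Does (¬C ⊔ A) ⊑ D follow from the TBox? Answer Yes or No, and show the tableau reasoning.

No

1. (¬C ⊔ A) ⊑ D  ⇔  ((¬C ⊔ A) ⊓ ¬D) unsat w.r.t. T
   open: L(x₀) ⊇ {¬C, ¬D, ∀s.¬A, ∃r.¬D, ∃s.B} (+ ∃-successors)
2. Hence (¬C ⊔ A) ⊑ D: not entailed.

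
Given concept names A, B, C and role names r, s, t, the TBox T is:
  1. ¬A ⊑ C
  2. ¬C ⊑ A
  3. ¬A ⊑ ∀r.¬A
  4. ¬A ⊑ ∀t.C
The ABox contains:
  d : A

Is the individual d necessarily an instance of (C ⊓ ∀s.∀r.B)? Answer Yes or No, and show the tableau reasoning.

1. d : (C ⊓ ∀s.∀r.B)?  L(d) = {A} ∪ {(¬C ⊔ ∃s.∃r.¬B)}
   open: L(d) ⊇ {A, ¬C} — d ∉ (C ⊓ ∀s.∀r.B) possible
2. Hence d : (C ⊓ ∀s.∀r.B): not entailed.

No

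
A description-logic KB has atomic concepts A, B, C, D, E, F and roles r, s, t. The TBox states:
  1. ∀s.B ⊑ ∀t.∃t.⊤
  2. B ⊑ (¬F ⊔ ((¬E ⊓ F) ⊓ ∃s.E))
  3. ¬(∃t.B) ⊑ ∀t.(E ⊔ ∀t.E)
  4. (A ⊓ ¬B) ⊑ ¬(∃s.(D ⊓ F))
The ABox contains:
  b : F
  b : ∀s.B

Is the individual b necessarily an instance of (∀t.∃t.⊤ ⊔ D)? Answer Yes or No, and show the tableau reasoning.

1. b : (∀t.∃t.⊤ ⊔ D)?  L(b) = {F, ∀s.B} ∪ {(∃t.∀t.⊥ ⊓ ¬D)}
   clash ⊥ at an ∃-successor — b ∈ (∀t.∃t.⊤ ⊔ D)
2. Hence b : (∀t.∃t.⊤ ⊔ D): entailed.

Yes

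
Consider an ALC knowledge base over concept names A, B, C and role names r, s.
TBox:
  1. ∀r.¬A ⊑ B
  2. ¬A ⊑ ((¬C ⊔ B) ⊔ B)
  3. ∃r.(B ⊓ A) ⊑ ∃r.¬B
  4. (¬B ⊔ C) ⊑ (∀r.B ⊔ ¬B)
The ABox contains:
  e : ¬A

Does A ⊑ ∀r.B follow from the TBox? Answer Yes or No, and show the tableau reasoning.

No

1. A ⊑ ∀r.B  ⇔  (A ⊓ ∃r.¬B) unsat w.r.t. T
   open: L(x₀) ⊇ {A, B, ¬C, ∃r.A, ∃r.¬B} (+ ∃-successors)
2. Hence A ⊑ ∀r.B: not entailed.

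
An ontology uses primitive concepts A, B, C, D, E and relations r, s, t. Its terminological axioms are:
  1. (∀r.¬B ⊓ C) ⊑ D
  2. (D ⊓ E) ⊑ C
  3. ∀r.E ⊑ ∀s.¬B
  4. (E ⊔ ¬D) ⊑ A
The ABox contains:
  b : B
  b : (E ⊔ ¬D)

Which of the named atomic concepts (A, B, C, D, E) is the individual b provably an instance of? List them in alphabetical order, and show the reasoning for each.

1. b : A?  L(b) = {B, (E ⊔ ¬D)} ∪ {¬A}
   clash {A, ¬A} at b — b ∈ A
2. b : B?  L(b) = {B, (E ⊔ ¬D)} ∪ {¬B}
   clash {B, ¬B} at b — b ∈ B
3. b : C?  L(b) = {B, (E ⊔ ¬D)} ∪ {¬C}
   apply at b: (E ⊔ ¬D)⊑A
   open: L(b) ⊇ {A, B, E, ¬C, ¬D, …} (+ ∃-successors) — b ∉ C possible
4. b : D?  L(b) = {B, (E ⊔ ¬D)} ∪ {¬D}
   apply at b: (E ⊔ ¬D)⊑A
   open: L(b) ⊇ {A, B, ¬D, ∃r.B, ∃r.¬E} (+ ∃-successors) — b ∉ D possible
5. b : E?  L(b) = {B, (E ⊔ ¬D)} ∪ {¬E}
   apply at b: (E ⊔ ¬D)⊑A
   open: L(b) ⊇ {A, B, ¬D, ¬E, ∃r.B, …} (+ ∃-successors) — b ∉ E possible
6. Entailed for b: {A, B}

{A, B}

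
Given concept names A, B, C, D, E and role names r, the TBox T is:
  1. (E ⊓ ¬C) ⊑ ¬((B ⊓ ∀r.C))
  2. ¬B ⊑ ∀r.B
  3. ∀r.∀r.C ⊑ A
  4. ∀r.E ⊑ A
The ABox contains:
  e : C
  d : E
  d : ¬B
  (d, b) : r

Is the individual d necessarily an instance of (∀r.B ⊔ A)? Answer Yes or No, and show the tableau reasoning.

Yes

1. d : (∀r.B ⊔ A)?  L(d) = {E, ¬B} ∪ {(∃r.¬B ⊓ ¬A)}
   clash {A, ¬A} at d — d ∈ (∀r.B ⊔ A)
2. Hence d : (∀r.B ⊔ A): entailed.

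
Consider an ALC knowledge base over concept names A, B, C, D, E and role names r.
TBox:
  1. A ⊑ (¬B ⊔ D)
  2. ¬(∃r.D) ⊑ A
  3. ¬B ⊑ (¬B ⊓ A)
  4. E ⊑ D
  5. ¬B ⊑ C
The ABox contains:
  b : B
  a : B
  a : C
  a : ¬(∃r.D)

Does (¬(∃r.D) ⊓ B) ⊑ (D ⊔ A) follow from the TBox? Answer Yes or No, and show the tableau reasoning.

Yes

1. (¬(∃r.D) ⊓ B) ⊑ (D ⊔ A)  ⇔  ((∀r.¬D ⊓ B) ⊓ (¬D ⊓ ¬A)) unsat w.r.t. T
   all branches close; clash {D, ¬D} at x₀
2. Hence (¬(∃r.D) ⊓ B) ⊑ (D ⊔ A): entailed.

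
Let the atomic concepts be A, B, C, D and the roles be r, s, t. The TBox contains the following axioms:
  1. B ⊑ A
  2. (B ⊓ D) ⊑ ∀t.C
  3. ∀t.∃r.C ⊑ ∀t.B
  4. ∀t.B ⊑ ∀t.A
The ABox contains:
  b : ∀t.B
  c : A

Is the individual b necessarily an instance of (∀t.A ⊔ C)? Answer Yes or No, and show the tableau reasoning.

Yes

1. b : (∀t.A ⊔ C)?  L(b) = {∀t.B} ∪ {(∃t.¬A ⊓ ¬C)}
   clash {A, ¬A} at an ∃-successor — b ∈ (∀t.A ⊔ C)
2. Hence b : (∀t.A ⊔ C): entailed.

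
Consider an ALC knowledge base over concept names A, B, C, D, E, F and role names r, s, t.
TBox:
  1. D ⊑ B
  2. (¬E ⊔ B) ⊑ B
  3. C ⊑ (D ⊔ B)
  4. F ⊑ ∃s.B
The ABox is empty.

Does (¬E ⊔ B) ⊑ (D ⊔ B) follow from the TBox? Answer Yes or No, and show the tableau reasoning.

Yes

1. (¬E ⊔ B) ⊑ (D ⊔ B)  ⇔  ((¬E ⊔ B) ⊓ (¬D ⊓ ¬B)) unsat w.r.t. T
   all branches close; clash {B, ¬B} at x₀
2. Hence (¬E ⊔ B) ⊑ (D ⊔ B): entailed.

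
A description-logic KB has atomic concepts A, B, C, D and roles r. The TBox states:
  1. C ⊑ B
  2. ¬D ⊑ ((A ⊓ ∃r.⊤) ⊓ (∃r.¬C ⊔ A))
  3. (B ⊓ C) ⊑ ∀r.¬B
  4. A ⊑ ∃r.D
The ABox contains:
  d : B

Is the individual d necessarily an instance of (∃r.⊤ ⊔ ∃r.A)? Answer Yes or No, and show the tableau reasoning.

1. d : (∃r.⊤ ⊔ ∃r.A)?  L(d) = {B} ∪ {(∀r.⊥ ⊓ ∀r.¬A)}
   open: L(d) ⊇ {B, D, ¬A, ¬C, ∀r.¬A, …} — d ∉ (∃r.⊤ ⊔ ∃r.A) possible
2. Hence d : (∃r.⊤ ⊔ ∃r.A): not entailed.

No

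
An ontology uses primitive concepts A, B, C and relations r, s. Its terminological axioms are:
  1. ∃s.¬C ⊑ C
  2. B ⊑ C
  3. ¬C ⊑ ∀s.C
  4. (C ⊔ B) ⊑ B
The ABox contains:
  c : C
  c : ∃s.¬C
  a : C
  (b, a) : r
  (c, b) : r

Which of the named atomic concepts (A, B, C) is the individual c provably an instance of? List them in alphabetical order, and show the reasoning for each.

{B, C}

1. c : A?  L(c) = {C, ∃s.¬C} ∪ {¬A}
   open: L(c) ⊇ {B, C, ¬A, ∃s.¬C} (+ ∃-successors) — c ∉ A possible
2. c : B?  L(c) = {C, ∃s.¬C} ∪ {¬B}
   clash {B, ¬B} at c — c ∈ B
3. c : C?  L(c) = {C, ∃s.¬C} ∪ {¬C}
   clash {C, ¬C} at c — c ∈ C
4. Entailed for c: {B, C}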